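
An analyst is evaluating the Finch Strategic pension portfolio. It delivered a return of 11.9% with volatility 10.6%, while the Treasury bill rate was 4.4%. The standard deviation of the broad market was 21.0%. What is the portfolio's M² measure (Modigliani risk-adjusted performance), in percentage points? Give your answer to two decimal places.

Sharpe = (Rp − Rf) / σp = (11.9% − 4.4%) / 10.6% = 0.7075
M² = Rf + Sharpe × σm = 4.4% + 0.7075 × 21.0% = 19.2575%

19.26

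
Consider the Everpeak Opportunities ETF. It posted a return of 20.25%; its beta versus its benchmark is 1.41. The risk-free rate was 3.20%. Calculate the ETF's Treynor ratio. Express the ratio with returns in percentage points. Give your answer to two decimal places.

Treynor = (Rp − Rf) / β = (20.25% − 3.20%) / 1.41 = 17.05 / 1.41 = 12.0922

12.09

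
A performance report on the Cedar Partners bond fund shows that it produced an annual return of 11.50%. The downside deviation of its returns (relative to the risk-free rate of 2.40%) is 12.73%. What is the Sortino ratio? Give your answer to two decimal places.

Sortino = (Rp − Rf) / σd = (11.50% − 2.40%) / 12.73% = 9.10% / 12.73% = 0.7148

0.71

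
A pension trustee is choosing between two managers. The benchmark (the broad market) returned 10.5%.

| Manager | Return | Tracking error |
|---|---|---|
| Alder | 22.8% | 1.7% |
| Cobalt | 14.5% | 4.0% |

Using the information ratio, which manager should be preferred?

Alder: IR = (22.8% − 10.5%) / 1.7% = 7.235
Cobalt: IR = (14.5% − 10.5%) / 4.0% = 1.000
Highest: Alder (7.235).

Alder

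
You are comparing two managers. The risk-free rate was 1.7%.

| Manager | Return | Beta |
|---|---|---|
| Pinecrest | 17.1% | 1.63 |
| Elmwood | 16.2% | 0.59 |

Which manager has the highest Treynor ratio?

Pinecrest: Treynor = (17.1% − 1.7%) / 1.63 = 9.448
Elmwood: Treynor = (16.2% − 1.7%) / 0.59 = 24.576
Highest: Elmwood (24.576).

Elmwood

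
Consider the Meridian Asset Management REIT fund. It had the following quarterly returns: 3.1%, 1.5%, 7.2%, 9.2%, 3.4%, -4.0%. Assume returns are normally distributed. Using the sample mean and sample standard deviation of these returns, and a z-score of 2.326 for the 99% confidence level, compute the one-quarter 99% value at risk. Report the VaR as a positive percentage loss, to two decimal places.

μ = (3.1 + 1.5 + 7.2 + 9.2 + 3.4 − 4) / 6 = 3.4000%
Sample std dev = √[106.5400 / 5] = 4.6161%
VaR = −(μ − z·σ) = −(3.4000 − 2.326 × 4.6161) = −(-7.3370) = 7.3370%

7.34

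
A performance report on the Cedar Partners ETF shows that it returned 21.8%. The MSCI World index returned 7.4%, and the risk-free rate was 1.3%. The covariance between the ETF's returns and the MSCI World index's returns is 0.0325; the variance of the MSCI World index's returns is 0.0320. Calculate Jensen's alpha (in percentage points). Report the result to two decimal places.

14.30

β = Cov / Var = 0.0325 / 0.0320 = 1.0156
E[R] = Rf + β(Rm − Rf) = 1.3% + 1.0156 × (7.4% − 1.3%) = 7.4952%
α = Rp − E[R] = 21.8% − 7.4952% = 14.3048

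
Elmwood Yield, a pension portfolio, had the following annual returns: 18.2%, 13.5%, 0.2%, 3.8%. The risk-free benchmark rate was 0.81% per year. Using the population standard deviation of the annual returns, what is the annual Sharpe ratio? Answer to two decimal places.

r̄ = (18.2 + 13.5 + 0.2 + 3.8) / 4 = 8.9250%
Population σ = √[Σ(r − r̄)² / 4] = √[209.3475 / 4] = √52.3369 = 7.2344%
Sharpe = (r̄ − rf) / σ = (8.9250 − 0.81) / 7.2344 = 8.1150 / 7.2344 = 1.1217

1.12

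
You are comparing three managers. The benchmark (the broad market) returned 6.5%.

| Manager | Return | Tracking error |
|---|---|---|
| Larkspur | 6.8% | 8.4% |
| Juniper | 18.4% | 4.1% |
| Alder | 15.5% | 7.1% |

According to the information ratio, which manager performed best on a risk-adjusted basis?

Larkspur: IR = (6.8% − 6.5%) / 8.4% = 0.036
Juniper: IR = (18.4% − 6.5%) / 4.1% = 2.902
Alder: IR = (15.5% − 6.5%) / 7.1% = 1.268
Highest: Juniper (2.902).

Juniper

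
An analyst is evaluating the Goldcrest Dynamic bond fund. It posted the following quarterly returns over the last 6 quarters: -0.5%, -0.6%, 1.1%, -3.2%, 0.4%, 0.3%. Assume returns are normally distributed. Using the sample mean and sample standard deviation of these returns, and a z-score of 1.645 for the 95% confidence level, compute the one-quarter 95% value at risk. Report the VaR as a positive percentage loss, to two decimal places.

Mean return r̄ = -2.50 / 6 = -0.4167%
Sample std dev = √[11.2683 / 5] = 1.5012%
VaR = −(r̄ − z·σ) = −(-0.4167 − 1.645 × 1.5012) = −(-2.8862) = 2.8862%

2.89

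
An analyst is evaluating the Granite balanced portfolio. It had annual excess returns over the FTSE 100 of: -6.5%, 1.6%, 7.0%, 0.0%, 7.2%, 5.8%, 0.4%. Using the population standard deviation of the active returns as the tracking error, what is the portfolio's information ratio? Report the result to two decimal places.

0.49

r̄ = (-6.5 + 1.6 + 7 + 0 + 7.2 + 5.8 + 0.4) / 7 = 15.50 / 7 = 2.2143%
Population std dev = √[145.1286 / 7] = 4.5533%
IR = r̄ / tracking error = 2.2143 / 4.5533 = 0.4863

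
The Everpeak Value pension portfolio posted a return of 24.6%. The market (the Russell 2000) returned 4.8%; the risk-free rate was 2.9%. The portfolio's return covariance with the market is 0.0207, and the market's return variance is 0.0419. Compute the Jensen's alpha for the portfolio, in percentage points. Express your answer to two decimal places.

20.76

β = Cov / Var = 0.0207 / 0.0419 = 0.4940
E[R] = Rf + β(Rm − Rf) = 2.9% + 0.4940 × (4.8% − 2.9%) = 3.8386%
α = Rp − E[R] = 24.6% − 3.8386% = 20.7614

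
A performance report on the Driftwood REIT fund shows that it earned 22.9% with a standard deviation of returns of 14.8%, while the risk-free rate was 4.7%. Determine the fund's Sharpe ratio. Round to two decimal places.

1.23

Sharpe = (Rp − Rf) / σp = (22.9% − 4.7%) / 14.8% = 18.20% / 14.8% = 1.2297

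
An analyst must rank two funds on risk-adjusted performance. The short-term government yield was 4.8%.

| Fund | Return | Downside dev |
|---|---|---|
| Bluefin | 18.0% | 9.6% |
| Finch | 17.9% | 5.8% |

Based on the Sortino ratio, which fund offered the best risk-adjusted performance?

Bluefin: Sortino ratio = (18.0% − 4.8%) / 9.6% = 1.375
Finch: Sortino ratio = (17.9% − 4.8%) / 5.8% = 2.259
Highest: Finch (2.259).

Finch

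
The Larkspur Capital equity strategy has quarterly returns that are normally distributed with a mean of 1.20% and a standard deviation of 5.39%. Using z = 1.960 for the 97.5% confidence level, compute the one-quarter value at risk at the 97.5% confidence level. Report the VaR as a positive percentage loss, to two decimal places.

VaR (as % loss) = −(μ − z·σ) = −(1.20% − 1.960 × 5.39%) = −(-9.3644%) = 9.3644%

9.36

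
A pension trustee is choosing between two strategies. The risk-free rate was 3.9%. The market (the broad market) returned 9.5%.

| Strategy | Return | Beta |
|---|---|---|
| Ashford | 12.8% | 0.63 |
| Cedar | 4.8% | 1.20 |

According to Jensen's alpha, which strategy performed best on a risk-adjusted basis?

Ashford: α = 12.8% − [3.9% + 0.63 × (9.5% − 3.9%)] = 5.372
Cedar: α = 4.8% − [3.9% + 1.20 × (9.5% − 3.9%)] = -5.820
Highest: Ashford (5.372).

Ashford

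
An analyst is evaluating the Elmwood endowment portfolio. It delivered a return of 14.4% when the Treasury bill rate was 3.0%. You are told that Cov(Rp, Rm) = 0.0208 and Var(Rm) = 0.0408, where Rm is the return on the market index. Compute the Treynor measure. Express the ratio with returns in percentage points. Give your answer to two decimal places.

22.36

β = Cov / Var = 0.0208 / 0.0408 = 0.5098
Treynor = (Rp − Rf) / β = (14.4% − 3.0%) / 0.5098 = 11.40 / 0.5098 = 22.3617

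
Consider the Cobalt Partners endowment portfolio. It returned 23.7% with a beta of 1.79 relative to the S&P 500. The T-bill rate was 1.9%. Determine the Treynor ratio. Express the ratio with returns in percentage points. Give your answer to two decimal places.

12.18

Treynor = (Rp − Rf) / β = (23.7% − 1.9%) / 1.79 = 21.80 / 1.79 = 12.1788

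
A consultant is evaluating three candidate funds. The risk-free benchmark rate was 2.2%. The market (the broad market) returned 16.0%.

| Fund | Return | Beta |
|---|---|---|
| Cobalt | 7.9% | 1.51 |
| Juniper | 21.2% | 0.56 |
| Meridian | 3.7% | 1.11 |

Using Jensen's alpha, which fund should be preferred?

Juniper

Cobalt: α = 7.9% − [2.2% + 1.51 × (16.0% − 2.2%)] = -15.138
Juniper: α = 21.2% − [2.2% + 0.56 × (16.0% − 2.2%)] = 11.272
Meridian: α = 3.7% − [2.2% + 1.11 × (16.0% − 2.2%)] = -13.818
Highest: Juniper (11.272).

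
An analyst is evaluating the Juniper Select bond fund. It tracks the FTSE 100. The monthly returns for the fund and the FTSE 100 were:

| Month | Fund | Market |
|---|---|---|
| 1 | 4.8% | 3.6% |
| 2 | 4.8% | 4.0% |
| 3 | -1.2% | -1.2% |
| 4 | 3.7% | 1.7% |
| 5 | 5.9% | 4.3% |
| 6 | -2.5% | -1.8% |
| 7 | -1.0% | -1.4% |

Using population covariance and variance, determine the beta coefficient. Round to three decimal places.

1.257

r̄p = 2.0714%,  r̄m = 1.3143%
Cov = Σ(rp − r̄p)(rm − r̄m) / 7 = 8.0604
Var(rm) = Σ(rm − r̄m)² / 7 = 6.4127
β = Cov / Var = 8.0604 / 6.4127 = 1.2569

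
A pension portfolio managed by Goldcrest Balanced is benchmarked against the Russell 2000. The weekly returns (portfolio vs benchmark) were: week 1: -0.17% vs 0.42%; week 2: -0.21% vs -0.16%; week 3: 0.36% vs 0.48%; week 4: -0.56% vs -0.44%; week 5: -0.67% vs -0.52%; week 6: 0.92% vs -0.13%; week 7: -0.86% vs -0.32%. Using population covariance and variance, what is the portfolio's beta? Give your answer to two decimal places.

0.81

r̄p = -0.1700%,  r̄m = -0.0957%
Cov = Σ(rp − r̄p)(rm − r̄m) / 7 = 0.1102
Var(rm) = Σ(rm − r̄m)² / 7 = 0.1359
β = Cov / Var = 0.1102 / 0.1359 = 0.8109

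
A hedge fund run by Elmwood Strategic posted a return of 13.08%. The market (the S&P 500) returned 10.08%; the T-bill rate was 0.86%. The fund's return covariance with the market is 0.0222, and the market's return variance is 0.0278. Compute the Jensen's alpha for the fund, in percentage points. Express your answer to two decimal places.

4.86

β = Cov / Var = 0.0222 / 0.0278 = 0.7986
E[R] = Rf + β(Rm − Rf) = 0.86% + 0.7986 × (10.08% − 0.86%) = 8.2231%
α = Rp − E[R] = 13.08% − 8.2231% = 4.8569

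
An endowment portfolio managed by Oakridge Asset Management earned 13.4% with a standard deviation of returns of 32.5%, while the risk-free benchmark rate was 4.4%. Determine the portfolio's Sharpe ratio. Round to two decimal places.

0.28

Sharpe = (Rp − Rf) / σp = (13.4% − 4.4%) / 32.5% = 9.00% / 32.5% = 0.2769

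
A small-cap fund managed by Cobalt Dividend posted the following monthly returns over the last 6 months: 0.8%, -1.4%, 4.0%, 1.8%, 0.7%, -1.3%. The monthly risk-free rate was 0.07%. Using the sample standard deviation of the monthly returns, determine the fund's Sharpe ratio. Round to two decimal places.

0.34

μ = (0.8 − 1.4 + 4 + 1.8 + 0.7 − 1.3) / 6 = 0.7667%
Σ(r − μ)² = (0.8 − 0.7667)² + (-1.4 − 0.7667)² + (4 − 0.7667)² + … = 20.4933
σ = √[20.4933 / 5] = 2.0245%
Sharpe = (μ − rf) / σ = (0.7667 − 0.07) / 2.0245 = 0.6967 / 2.0245 = 0.3441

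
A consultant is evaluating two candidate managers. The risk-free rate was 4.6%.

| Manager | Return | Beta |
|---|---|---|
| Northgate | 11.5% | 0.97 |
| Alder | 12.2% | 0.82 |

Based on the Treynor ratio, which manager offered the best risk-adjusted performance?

Northgate: Treynor = (11.5% − 4.6%) / 0.97 = 7.113
Alder: Treynor = (12.2% − 4.6%) / 0.82 = 9.268
Highest: Alder (9.268).

Alder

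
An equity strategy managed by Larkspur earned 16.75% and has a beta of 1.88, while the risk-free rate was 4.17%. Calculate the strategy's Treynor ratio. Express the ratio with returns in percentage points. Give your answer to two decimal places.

Treynor = (Rp − Rf) / β = (16.75% − 4.17%) / 1.88 = 12.58 / 1.88 = 6.6915

6.69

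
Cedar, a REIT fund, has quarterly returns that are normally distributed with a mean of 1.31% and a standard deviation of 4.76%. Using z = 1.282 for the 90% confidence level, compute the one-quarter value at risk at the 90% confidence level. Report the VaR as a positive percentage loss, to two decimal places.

4.79

VaR (as % loss) = −(μ − z·σ) = −(1.31% − 1.282 × 4.76%) = −(-4.79232%) = 4.79232%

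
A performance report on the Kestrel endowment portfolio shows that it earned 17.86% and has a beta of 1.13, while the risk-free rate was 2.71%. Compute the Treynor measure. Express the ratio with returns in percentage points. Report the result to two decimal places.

13.41

Treynor = (Rp − Rf) / β = (17.86% − 2.71%) / 1.13 = 15.15 / 1.13 = 13.4071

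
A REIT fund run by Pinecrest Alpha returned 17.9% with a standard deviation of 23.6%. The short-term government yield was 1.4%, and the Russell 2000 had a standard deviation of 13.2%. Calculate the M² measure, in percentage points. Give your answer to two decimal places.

Sharpe = (Rp − Rf) / σp = (17.9% − 1.4%) / 23.6% = 0.6992
M² = Rf + Sharpe × σm = 1.4% + 0.6992 × 13.2% = 10.6294%

10.63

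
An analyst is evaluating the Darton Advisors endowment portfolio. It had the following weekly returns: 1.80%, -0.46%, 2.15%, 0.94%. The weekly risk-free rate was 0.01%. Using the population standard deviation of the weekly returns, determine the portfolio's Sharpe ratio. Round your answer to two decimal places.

Mean return r̄ = 4.430 / 4 = 1.1075%
Population σ = √[Σ(r − r̄)² / 4] = √[4.0515 / 4] = √1.0129 = 1.0064%
Sharpe = (r̄ − rf) / σ = (1.1075 − 0.01) / 1.0064 = 1.0975 / 1.0064 = 1.0905

1.09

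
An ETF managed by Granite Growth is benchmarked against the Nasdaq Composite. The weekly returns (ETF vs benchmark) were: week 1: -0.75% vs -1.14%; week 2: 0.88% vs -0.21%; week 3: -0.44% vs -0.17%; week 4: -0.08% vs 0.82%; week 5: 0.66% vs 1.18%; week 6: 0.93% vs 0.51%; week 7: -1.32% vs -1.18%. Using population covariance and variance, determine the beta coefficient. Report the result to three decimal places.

r̄p = -0.0171%,  r̄m = -0.0271%
Cov = Σ(rp − r̄p)(rm − r̄m) / 7 = 0.4981
Var(rm) = Σ(rm − r̄m)² / 7 = 0.7264
β = Cov / Var = 0.4981 / 0.7264 = 0.6857

0.686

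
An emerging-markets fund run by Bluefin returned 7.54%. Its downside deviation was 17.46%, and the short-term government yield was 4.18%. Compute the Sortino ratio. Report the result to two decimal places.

Sortino = (Rp − Rf) / σd = (7.54% − 4.18%) / 17.46% = 3.36% / 17.46% = 0.1924

0.19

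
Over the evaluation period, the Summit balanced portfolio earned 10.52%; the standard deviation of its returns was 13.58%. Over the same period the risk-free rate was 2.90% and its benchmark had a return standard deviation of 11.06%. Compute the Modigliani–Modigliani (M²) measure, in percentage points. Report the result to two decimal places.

9.11

Sharpe = (Rp − Rf) / σp = (10.52% − 2.90%) / 13.58% = 0.5611
M² = Rf + Sharpe × σm = 2.90% + 0.5611 × 11.06% = 9.1058%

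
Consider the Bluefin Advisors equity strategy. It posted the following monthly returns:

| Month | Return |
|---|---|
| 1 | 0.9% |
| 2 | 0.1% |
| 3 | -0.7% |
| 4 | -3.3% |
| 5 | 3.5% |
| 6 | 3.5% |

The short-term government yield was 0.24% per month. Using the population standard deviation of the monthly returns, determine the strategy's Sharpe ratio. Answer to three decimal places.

0.179

μ = (0.9 + 0.1 − 0.7 − 3.3 + 3.5 + 3.5) / 6 = 0.6667%
Σ(r − μ)² = (0.9 − 0.6667)² + (0.1 − 0.6667)² + … = 34.0333
σ = √[34.0333 / 6] = 2.3816%
Sharpe = (μ − rf) / σ = (0.6667 − 0.24) / 2.3816 = 0.4267 / 2.3816 = 0.1792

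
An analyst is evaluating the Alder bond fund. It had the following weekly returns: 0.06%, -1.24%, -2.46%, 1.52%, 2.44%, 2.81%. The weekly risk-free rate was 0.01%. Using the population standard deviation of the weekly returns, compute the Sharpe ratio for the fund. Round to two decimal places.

0.27

μ = (0.06 − 1.24 − 2.46 + 1.52 + 2.44 + 2.81) / 6 = 0.5217%
Σ(r − μ)² = (0.06 − 0.5217)² + (-1.24 − 0.5217)² + … = 22.1201
population σ = √(22.1201 / 6) = √3.6867 = 1.9201%
Sharpe = (μ − rf) / σ = (0.5217 − 0.01) / 1.9201 = 0.5117 / 1.9201 = 0.2665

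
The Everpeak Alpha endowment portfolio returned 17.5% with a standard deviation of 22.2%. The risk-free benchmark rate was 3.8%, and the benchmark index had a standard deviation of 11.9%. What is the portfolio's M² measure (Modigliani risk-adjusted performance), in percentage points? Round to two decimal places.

11.14

Sharpe = (Rp − Rf) / σp = (17.5% − 3.8%) / 22.2% = 0.6171
M² = Rf + Sharpe × σm = 3.8% + 0.6171 × 11.9% = 11.1435%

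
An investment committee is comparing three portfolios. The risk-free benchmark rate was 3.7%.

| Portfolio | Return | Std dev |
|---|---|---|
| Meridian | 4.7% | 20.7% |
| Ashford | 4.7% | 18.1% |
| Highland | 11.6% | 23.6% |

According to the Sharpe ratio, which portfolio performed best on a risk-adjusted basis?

Highland

Meridian: Sharpe ratio = (4.7% − 3.7%) / 20.7% = 0.048
Ashford: Sharpe ratio = (4.7% − 3.7%) / 18.1% = 0.055
Highland: Sharpe ratio = (11.6% − 3.7%) / 23.6% = 0.335
Highest: Highland (0.335).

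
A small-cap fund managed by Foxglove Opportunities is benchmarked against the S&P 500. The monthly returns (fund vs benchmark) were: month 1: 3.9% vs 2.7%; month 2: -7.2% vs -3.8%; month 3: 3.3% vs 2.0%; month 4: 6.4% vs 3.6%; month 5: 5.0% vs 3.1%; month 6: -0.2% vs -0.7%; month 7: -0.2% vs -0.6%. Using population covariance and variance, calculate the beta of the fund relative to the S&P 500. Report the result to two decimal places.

1.69

r̄p = 1.5714%,  r̄m = 0.9000%
Cov = Σ(rp − r̄p)(rm − r̄m) / 7 = 10.4843
Var(rm) = Σ(rm − r̄m)² / 7 = 6.2114
β = Cov / Var = 10.4843 / 6.2114 = 1.6879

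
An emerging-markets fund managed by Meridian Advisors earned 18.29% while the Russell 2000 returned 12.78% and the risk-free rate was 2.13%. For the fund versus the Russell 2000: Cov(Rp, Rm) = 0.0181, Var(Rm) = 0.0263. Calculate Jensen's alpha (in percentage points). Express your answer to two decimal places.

8.83

β = Cov / Var = 0.0181 / 0.0263 = 0.6882
E[R] = Rf + β(Rm − Rf) = 2.13% + 0.6882 × (12.78% − 2.13%) = 9.4593%
α = Rp − E[R] = 18.29% − 9.4593% = 8.8307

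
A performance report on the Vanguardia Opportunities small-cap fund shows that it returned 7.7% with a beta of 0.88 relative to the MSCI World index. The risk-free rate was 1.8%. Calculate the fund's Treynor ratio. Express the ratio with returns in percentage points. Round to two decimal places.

Treynor = (Rp − Rf) / β = (7.7% − 1.8%) / 0.88 = 5.90 / 0.88 = 6.7045

6.70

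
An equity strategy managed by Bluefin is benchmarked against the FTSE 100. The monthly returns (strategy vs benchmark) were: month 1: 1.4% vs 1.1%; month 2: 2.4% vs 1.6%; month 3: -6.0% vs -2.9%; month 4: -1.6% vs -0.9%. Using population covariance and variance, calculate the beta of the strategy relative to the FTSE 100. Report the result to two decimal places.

r̄p = -0.9500%,  r̄m = -0.2750%
Cov = Σ(rp − r̄p)(rm − r̄m) / 4 = 5.7938
Var(rm) = Σ(rm − r̄m)² / 4 = 3.1719
β = Cov / Var = 5.7938 / 3.1719 = 1.8266

1.83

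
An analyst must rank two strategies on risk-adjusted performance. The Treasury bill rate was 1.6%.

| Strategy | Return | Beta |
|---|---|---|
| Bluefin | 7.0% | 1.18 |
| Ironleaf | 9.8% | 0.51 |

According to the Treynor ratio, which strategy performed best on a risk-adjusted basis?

Ironleaf

Bluefin: Treynor = (7.0% − 1.6%) / 1.18 = 4.576
Ironleaf: Treynor = (9.8% − 1.6%) / 0.51 = 16.078
Highest: Ironleaf (16.078).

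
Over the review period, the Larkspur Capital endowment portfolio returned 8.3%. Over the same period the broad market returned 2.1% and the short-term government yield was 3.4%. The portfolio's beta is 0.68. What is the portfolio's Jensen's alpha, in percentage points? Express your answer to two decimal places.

CAPM expected return = Rf + β(Rm − Rf) = 3.4% + 0.68 × (2.1% − 3.4%) = 3.4 + 0.68 × -1.30 = 2.5160%
Jensen's α = Rp − E[R] = 8.3% − 2.5160% = 5.7840

5.78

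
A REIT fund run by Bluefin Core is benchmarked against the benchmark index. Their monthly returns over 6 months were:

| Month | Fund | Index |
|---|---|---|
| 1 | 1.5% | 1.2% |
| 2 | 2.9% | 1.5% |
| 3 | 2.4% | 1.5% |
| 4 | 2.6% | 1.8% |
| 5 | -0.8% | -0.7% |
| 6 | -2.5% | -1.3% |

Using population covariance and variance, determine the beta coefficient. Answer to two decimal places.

r̄p = 1.0167%,  r̄m = 0.6667%
Cov = Σ(rp − r̄p)(rm − r̄m) / 6 = 2.3622
Var(rm) = Σ(rm − r̄m)² / 6 = 1.4489
β = Cov / Var = 2.3622 / 1.4489 = 1.6303

1.63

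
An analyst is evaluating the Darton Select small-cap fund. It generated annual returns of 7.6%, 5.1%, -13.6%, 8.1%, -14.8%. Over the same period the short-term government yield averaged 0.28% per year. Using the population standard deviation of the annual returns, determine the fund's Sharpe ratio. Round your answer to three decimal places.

μ = (7.6 + 5.1 − 13.6 + 8.1 − 14.8) / 5 = -7.60 / 5 = -1.5200%
Σ(r − μ)² = (7.6 − (-1.5200))² + (5.1 − (-1.5200))² + … = 541.8280
population σ = √(541.8280 / 5) = √108.3656 = 10.4099%
Sharpe = (μ − rf) / σ = (-1.5200 − 0.28) / 10.4099 = -1.8000 / 10.4099 = -0.1729

-0.173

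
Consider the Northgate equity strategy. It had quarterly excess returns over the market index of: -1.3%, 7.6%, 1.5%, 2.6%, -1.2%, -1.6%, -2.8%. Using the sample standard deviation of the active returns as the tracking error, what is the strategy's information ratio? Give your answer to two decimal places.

0.19

μ = (-1.3 + 7.6 + 1.5 + 2.6 − 1.2 − 1.6 − 2.8) / 7 = 4.80 / 7 = 0.6857%
Sample std dev = √[77.0086 / 6] = 3.5826%
IR = μ / tracking error = 0.6857 / 3.5826 = 0.1914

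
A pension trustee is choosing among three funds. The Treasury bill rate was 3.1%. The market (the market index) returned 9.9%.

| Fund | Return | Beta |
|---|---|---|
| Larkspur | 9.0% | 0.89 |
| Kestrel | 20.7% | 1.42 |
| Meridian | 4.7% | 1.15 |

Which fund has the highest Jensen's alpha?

Kestrel

Larkspur: α = 9.0% − [3.1% + 0.89 × (9.9% − 3.1%)] = -0.152
Kestrel: α = 20.7% − [3.1% + 1.42 × (9.9% − 3.1%)] = 7.944
Meridian: α = 4.7% − [3.1% + 1.15 × (9.9% − 3.1%)] = -6.220
Highest: Kestrel (7.944).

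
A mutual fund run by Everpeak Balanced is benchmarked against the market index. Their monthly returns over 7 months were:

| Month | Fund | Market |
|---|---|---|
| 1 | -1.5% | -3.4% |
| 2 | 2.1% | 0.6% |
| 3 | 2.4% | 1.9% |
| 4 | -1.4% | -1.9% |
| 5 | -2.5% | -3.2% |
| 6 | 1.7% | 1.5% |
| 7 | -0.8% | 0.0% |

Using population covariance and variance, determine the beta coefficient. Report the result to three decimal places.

0.840

r̄p = 0.0000%,  r̄m = -0.6429%
Cov = Σ(rp − r̄p)(rm − r̄m) / 7 = 3.4471
Var(rm) = Σ(rm − r̄m)² / 7 = 4.1053
β = Cov / Var = 3.4471 / 4.1053 = 0.8397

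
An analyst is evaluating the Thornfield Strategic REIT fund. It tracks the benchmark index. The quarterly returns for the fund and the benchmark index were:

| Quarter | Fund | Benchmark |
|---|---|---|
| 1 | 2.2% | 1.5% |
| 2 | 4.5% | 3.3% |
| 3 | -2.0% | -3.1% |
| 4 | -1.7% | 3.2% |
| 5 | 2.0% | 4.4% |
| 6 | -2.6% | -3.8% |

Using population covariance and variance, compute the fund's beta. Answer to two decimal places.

0.57

r̄p = 0.4000%,  r̄m = 0.9167%
Cov = Σ(rp − r̄p)(rm − r̄m) / 6 = 5.8983
Var(rm) = Σ(rm − r̄m)² / 6 = 10.2914
β = Cov / Var = 5.8983 / 10.2914 = 0.5731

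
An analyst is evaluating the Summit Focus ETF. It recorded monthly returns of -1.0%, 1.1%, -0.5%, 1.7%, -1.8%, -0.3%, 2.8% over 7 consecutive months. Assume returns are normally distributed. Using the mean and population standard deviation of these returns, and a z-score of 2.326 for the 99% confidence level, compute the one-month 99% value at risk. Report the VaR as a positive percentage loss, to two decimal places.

r̄ = (-1 + 1.1 − 0.5 + 1.7 − 1.8 − 0.3 + 2.8) / 7 = 0.2857%
Σ(r − r̄)² = (-1 − 0.2857)² + (1.1 − 0.2857)² + (-0.5 − 0.2857)² + … = 15.9486
σ = √[15.9486 / 7] = 1.5094%
VaR = −(r̄ − z·σ) = −(0.2857 − 2.326 × 1.5094) = −(-3.2252) = 3.2252%

3.23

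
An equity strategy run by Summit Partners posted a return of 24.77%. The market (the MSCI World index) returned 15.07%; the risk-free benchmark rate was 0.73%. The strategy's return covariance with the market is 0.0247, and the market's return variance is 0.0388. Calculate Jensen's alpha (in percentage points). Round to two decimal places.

14.91

β = Cov / Var = 0.0247 / 0.0388 = 0.6366
E[R] = Rf + β(Rm − Rf) = 0.73% + 0.6366 × (15.07% − 0.73%) = 9.8588%
α = Rp − E[R] = 24.77% − 9.8588% = 14.9112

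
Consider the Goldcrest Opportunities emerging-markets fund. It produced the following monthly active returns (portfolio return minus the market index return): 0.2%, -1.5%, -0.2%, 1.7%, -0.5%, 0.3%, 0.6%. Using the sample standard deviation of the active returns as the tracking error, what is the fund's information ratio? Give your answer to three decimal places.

μ = (0.2 − 1.5 − 0.2 + 1.7 − 0.5 + 0.3 + 0.6) / 7 = 0.0857%
Σ(r − μ)² = (0.2 − 0.0857)² + (-1.5 − 0.0857)² + … = 5.8686
σ = √[5.8686 / 6] = 0.9890%
IR = μ / tracking error = 0.0857 / 0.9890 = 0.0867

0.087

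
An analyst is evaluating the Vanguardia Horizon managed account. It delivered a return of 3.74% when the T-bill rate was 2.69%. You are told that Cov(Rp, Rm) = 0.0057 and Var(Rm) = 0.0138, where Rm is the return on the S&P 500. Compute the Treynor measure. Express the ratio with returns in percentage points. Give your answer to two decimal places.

2.54

β = Cov / Var = 0.0057 / 0.0138 = 0.4130
Treynor = (Rp − Rf) / β = (3.74% − 2.69%) / 0.4130 = 1.05 / 0.4130 = 2.5424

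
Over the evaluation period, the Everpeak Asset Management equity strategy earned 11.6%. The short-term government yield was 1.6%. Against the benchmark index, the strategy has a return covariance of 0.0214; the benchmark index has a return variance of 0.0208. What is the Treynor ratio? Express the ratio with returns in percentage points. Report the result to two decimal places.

9.72

β = Cov / Var = 0.0214 / 0.0208 = 1.0288
Treynor = (Rp − Rf) / β = (11.6% − 1.6%) / 1.0288 = 10.00 / 1.0288 = 9.7201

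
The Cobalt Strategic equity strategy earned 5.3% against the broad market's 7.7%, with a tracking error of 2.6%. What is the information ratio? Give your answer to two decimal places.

-0.92

IR = (Rp − Rb) / TE = (5.3% − 7.7%) / 2.6% = -2.40% / 2.6% = -0.9231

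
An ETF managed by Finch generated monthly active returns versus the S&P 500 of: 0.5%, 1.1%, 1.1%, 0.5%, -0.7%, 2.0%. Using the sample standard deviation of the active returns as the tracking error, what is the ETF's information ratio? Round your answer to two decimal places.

0.83

r̄ = (0.5 + 1.1 + 1.1 + 0.5 − 0.7 + 2) / 6 = 0.7500%
Sample std dev = √[4.0350 / 5] = 0.8983%
IR = r̄ / tracking error = 0.7500 / 0.8983 = 0.8349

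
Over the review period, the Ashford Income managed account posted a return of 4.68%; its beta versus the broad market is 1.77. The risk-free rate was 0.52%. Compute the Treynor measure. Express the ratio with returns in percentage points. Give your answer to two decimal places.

Treynor = (Rp − Rf) / β = (4.68% − 0.52%) / 1.77 = 4.16 / 1.77 = 2.3503

2.35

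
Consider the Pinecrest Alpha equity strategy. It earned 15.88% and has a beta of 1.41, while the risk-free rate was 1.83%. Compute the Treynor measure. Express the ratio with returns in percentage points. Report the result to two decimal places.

Treynor = (Rp − Rf) / β = (15.88% − 1.83%) / 1.41 = 14.05 / 1.41 = 9.9645

9.96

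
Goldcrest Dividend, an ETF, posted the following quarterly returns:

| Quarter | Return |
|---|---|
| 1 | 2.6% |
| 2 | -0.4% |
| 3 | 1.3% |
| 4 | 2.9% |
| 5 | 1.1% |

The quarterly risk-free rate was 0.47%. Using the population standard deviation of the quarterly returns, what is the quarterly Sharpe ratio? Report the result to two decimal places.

r̄ = (2.6 − 0.4 + 1.3 + 2.9 + 1.1) / 5 = 7.50 / 5 = 1.5000%
Population std dev = √[6.9800 / 5] = 1.1815%
Sharpe = (r̄ − rf) / σ = (1.5000 − 0.47) / 1.1815 = 1.0300 / 1.1815 = 0.8718

0.87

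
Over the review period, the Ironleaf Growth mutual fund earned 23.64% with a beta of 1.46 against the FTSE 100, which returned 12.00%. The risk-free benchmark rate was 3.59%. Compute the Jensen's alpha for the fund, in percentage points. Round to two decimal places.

7.77

CAPM expected return = Rf + β(Rm − Rf) = 3.59% + 1.46 × (12.00% − 3.59%) = 3.59 + 1.46 × 8.41 = 15.8686%
Jensen's α = Rp − E[R] = 23.64% − 15.8686% = 7.7714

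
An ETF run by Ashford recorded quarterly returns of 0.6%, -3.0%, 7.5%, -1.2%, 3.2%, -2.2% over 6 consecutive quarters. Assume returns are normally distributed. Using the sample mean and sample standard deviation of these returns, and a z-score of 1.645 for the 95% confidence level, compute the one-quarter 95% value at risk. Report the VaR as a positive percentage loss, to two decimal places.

Mean return r̄ = 4.90 / 6 = 0.8167%
Σ(r − r̄)² = (0.6 − 0.8167)² + (-3 − 0.8167)² + (7.5 − 0.8167)² + … = 78.1283
σ = √[78.1283 / 5] = 3.9529%
VaR = −(r̄ − z·σ) = −(0.8167 − 1.645 × 3.9529) = −(-5.6858) = 5.6858%

5.69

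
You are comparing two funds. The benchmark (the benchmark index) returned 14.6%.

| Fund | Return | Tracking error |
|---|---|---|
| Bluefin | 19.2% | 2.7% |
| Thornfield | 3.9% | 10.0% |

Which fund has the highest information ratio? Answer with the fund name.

Bluefin: IR = (19.2% − 14.6%) / 2.7% = 1.704
Thornfield: IR = (3.9% − 14.6%) / 10.0% = -1.070
Highest: Bluefin (1.704).

Bluefin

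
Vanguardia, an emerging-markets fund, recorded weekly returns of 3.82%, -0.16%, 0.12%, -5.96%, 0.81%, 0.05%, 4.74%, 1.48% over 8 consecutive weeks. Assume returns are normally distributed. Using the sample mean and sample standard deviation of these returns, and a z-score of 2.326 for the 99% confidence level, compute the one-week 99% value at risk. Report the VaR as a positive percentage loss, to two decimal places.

6.87

Mean return r̄ = 4.900 / 8 = 0.6125%
Σ(r − r̄)² = (3.82 − 0.6125)² + (-0.16 − 0.6125)² + (0.12 − 0.6125)² + … = 72.4694
σ = √[72.4694 / 7] = 3.2176%
VaR = −(r̄ − z·σ) = −(0.6125 − 2.326 × 3.2176) = −(-6.8716) = 6.8716%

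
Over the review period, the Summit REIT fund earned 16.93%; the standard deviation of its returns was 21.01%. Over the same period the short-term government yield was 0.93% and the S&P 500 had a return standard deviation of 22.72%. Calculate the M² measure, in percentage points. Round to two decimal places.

Sharpe = (Rp − Rf) / σp = (16.93% − 0.93%) / 21.01% = 0.7615
M² = Rf + Sharpe × σm = 0.93% + 0.7615 × 22.72% = 18.2313%

18.23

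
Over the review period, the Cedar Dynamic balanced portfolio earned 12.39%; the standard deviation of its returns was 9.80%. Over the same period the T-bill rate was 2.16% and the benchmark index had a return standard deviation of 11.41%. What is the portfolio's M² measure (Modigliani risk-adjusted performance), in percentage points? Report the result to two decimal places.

14.07

Sharpe = (Rp − Rf) / σp = (12.39% − 2.16%) / 9.80% = 1.0439
M² = Rf + Sharpe × σm = 2.16% + 1.0439 × 11.41% = 14.0709%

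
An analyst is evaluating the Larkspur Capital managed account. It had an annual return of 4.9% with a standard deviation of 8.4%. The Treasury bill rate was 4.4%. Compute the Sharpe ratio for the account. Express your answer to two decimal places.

0.06

Sharpe = (Rp − Rf) / σp = (4.9% − 4.4%) / 8.4% = 0.50% / 8.4% = 0.0595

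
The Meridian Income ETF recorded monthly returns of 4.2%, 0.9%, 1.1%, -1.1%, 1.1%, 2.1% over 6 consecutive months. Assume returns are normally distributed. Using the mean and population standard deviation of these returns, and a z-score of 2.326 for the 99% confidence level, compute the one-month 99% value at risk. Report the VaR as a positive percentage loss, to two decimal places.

r̄ = (4.2 + 0.9 + 1.1 − 1.1 + 1.1 + 2.1) / 6 = 8.30 / 6 = 1.3833%
Population std dev = √[15.0083 / 6] = 1.5816%
VaR = −(r̄ − z·σ) = −(1.3833 − 2.326 × 1.5816) = −(-2.2955) = 2.2955%

2.30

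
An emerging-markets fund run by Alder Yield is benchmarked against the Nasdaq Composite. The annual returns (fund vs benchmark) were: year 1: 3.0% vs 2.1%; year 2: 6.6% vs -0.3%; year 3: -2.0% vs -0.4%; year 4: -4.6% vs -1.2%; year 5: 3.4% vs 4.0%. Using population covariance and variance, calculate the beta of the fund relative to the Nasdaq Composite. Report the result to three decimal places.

1.016

r̄p = 1.2800%,  r̄m = 0.8400%
Cov = Σ(rp − r̄p)(rm − r̄m) / 5 = 3.7728
Var(rm) = Σ(rm − r̄m)² / 5 = 3.7144
β = Cov / Var = 3.7728 / 3.7144 = 1.0157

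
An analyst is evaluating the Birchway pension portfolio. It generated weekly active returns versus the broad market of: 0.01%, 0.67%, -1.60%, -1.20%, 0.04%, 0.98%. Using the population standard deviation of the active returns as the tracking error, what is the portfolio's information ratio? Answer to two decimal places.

-0.20

r̄ = (0.01 + 0.67 − 1.6 − 1.2 + 0.04 + 0.98) / 6 = -0.1833%
Σ(r − r̄)² = 5.2093; population σ = √(5.2093/6) = 0.9318%
IR = r̄ / tracking error = -0.1833 / 0.9318 = -0.1967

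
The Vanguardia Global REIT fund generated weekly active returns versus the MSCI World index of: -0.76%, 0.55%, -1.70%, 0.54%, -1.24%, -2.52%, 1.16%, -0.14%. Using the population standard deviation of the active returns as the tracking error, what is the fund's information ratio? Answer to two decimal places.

r̄ = (-0.76 + 0.55 − 1.7 + 0.54 − 1.24 − 2.52 + 1.16 − 0.14) / 8 = -0.5138%
Σ(r − r̄)² = 11.2034; population σ = √(11.2034/8) = 1.1834%
IR = r̄ / tracking error = -0.5138 / 1.1834 = -0.4342

-0.43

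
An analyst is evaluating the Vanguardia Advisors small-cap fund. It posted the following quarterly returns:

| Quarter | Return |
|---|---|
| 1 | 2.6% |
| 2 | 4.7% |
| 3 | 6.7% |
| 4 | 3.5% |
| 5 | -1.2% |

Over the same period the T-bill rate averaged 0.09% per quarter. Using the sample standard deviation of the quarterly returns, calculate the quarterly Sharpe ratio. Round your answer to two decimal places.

r̄ = (2.6 + 4.7 + 6.7 + 3.5 − 1.2) / 5 = 16.30 / 5 = 3.2600%
Σ(r − r̄)² = 34.2920; sample σ = √(34.2920/4) = 2.9280%
Sharpe = (r̄ − rf) / σ = (3.2600 − 0.09) / 2.9280 = 3.1700 / 2.9280 = 1.0827

1.08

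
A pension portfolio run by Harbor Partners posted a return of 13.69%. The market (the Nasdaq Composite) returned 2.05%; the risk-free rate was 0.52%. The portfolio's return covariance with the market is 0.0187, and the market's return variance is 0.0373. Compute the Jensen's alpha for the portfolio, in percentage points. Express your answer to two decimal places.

12.40

β = Cov / Var = 0.0187 / 0.0373 = 0.5013
E[R] = Rf + β(Rm − Rf) = 0.52% + 0.5013 × (2.05% − 0.52%) = 1.2870%
α = Rp − E[R] = 13.69% − 1.2870% = 12.4030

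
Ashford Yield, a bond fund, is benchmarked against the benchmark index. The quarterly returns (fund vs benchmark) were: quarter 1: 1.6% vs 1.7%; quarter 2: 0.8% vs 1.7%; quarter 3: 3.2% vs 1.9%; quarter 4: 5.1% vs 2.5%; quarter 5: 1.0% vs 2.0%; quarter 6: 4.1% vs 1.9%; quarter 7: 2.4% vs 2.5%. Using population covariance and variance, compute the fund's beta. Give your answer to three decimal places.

2.564

r̄p = 2.6000%,  r̄m = 2.0286%
Cov = Σ(rp − r̄p)(rm − r̄m) / 7 = 0.2543
Var(rm) = Σ(rm − r̄m)² / 7 = 0.0992
β = Cov / Var = 0.2543 / 0.0992 = 2.5635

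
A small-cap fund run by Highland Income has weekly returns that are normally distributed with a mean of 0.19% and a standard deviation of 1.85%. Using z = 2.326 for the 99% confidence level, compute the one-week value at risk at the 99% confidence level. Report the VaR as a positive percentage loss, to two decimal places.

VaR (as % loss) = −(μ − z·σ) = −(0.19% − 2.326 × 1.85%) = −(-4.1131%) = 4.1131%

4.11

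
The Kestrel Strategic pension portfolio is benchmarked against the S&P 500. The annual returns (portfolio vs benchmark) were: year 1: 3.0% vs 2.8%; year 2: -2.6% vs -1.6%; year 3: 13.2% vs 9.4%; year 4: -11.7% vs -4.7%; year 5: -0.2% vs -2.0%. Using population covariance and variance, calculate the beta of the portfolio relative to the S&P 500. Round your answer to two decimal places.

r̄p = 0.3400%,  r̄m = 0.7800%
Cov = Σ(rp − r̄p)(rm − r̄m) / 5 = 38.1408
Var(rm) = Σ(rm − r̄m)² / 5 = 24.3616
β = Cov / Var = 38.1408 / 24.3616 = 1.5656

1.57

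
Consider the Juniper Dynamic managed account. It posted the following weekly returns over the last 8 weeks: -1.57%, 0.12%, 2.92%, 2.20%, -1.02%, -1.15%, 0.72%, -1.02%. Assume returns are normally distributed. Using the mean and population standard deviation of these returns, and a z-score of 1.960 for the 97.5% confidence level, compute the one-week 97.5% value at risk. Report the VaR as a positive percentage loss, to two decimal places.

2.92

μ = (-1.57 + 0.12 + 2.92 + 2.2 − 1.02 − 1.15 + 0.72 − 1.02) / 8 = 1.200 / 8 = 0.1500%
Population std dev = √[19.5874 / 8] = 1.5647%
VaR = −(μ − z·σ) = −(0.1500 − 1.960 × 1.5647) = −(-2.9168) = 2.9168%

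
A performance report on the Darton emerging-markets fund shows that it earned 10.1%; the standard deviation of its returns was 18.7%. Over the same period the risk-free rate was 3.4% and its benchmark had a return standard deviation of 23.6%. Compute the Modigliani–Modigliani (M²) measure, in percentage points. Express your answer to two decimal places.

Sharpe = (Rp − Rf) / σp = (10.1% − 3.4%) / 18.7% = 0.3583
M² = Rf + Sharpe × σm = 3.4% + 0.3583 × 23.6% = 11.8559%

11.86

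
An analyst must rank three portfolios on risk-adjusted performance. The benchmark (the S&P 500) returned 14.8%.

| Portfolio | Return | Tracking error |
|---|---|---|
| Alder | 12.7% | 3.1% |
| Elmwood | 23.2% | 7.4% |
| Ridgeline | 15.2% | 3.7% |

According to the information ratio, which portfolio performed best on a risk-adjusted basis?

Elmwood

Alder: IR = (12.7% − 14.8%) / 3.1% = -0.677
Elmwood: IR = (23.2% − 14.8%) / 7.4% = 1.135
Ridgeline: IR = (15.2% − 14.8%) / 3.7% = 0.108
Highest: Elmwood (1.135).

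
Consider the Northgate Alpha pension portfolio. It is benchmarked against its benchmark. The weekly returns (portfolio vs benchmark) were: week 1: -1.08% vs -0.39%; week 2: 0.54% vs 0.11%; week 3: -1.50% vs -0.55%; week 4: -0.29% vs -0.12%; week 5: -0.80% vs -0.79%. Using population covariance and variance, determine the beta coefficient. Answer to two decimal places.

r̄p = -0.6260%,  r̄m = -0.3480%
Cov = Σ(rp − r̄p)(rm − r̄m) / 5 = 0.1766
Var(rm) = Σ(rm − r̄m)² / 5 = 0.0999
β = Cov / Var = 0.1766 / 0.0999 = 1.7678

1.77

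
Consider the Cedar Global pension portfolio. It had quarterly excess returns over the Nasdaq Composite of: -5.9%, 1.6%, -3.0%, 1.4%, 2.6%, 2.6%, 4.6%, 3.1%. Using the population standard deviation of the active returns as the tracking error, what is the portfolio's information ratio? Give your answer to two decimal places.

μ = (-5.9 + 1.6 − 3 + 1.4 + 2.6 + 2.6 + 4.6 + 3.1) / 8 = 0.8750%
Σ(r − μ)² = (-5.9 − 0.8750)² + (1.6 − 0.8750)² + (-3 − 0.8750)² + … = 86.4950
population σ = √(86.4950 / 8) = √10.8119 = 3.2881%
IR = μ / tracking error = 0.8750 / 3.2881 = 0.2661

0.27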